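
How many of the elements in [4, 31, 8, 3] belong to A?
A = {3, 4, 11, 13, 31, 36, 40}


Set A = {3, 4, 11, 13, 31, 36, 40}
Candidates: [4, 31, 8, 3]
Check each candidate:
4 ∈ A, 31 ∈ A, 8 ∉ A, 3 ∈ A
Count of candidates in A: 3

3


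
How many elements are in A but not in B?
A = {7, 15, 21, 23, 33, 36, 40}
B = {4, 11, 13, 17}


Set A = {7, 15, 21, 23, 33, 36, 40}
Set B = {4, 11, 13, 17}
A \ B = {7, 15, 21, 23, 33, 36, 40}
|A \ B| = 7

7


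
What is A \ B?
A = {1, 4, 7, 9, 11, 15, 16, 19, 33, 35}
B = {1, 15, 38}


Set A = {1, 4, 7, 9, 11, 15, 16, 19, 33, 35}
Set B = {1, 15, 38}
A \ B includes elements in A that are not in B.
Check each element of A:
1 (in B, remove), 4 (not in B, keep), 7 (not in B, keep), 9 (not in B, keep), 11 (not in B, keep), 15 (in B, remove), 16 (not in B, keep), 19 (not in B, keep), 33 (not in B, keep), 35 (not in B, keep)
A \ B = {4, 7, 9, 11, 16, 19, 33, 35}

{4, 7, 9, 11, 16, 19, 33, 35}


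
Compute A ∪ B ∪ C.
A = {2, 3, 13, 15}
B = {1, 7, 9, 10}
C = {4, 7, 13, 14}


Set A = {2, 3, 13, 15}
Set B = {1, 7, 9, 10}
Set C = {4, 7, 13, 14}
First, A ∪ B = {1, 2, 3, 7, 9, 10, 13, 15}
Then, (A ∪ B) ∪ C = {1, 2, 3, 4, 7, 9, 10, 13, 14, 15}

{1, 2, 3, 4, 7, 9, 10, 13, 14, 15}


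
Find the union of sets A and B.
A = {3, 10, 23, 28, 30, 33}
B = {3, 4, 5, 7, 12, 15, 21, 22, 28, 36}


Set A = {3, 10, 23, 28, 30, 33}
Set B = {3, 4, 5, 7, 12, 15, 21, 22, 28, 36}
A ∪ B includes all elements in either set.
Elements from A: {3, 10, 23, 28, 30, 33}
Elements from B not already included: {4, 5, 7, 12, 15, 21, 22, 36}
A ∪ B = {3, 4, 5, 7, 10, 12, 15, 21, 22, 23, 28, 30, 33, 36}

{3, 4, 5, 7, 10, 12, 15, 21, 22, 23, 28, 30, 33, 36}


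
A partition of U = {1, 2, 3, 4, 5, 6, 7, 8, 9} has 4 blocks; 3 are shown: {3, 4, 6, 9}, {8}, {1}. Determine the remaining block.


U = {1, 2, 3, 4, 5, 6, 7, 8, 9}
Shown blocks: {3, 4, 6, 9}, {8}, {1}
A partition's blocks are pairwise disjoint and cover U, so the missing block = U \ (union of shown blocks).
Union of shown blocks: {1, 3, 4, 6, 8, 9}
Missing block = U \ (union) = {2, 5, 7}

{2, 5, 7}


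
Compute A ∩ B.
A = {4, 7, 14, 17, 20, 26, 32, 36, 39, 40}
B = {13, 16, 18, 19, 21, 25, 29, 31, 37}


Set A = {4, 7, 14, 17, 20, 26, 32, 36, 39, 40}
Set B = {13, 16, 18, 19, 21, 25, 29, 31, 37}
A ∩ B includes only elements in both sets.
Check each element of A against B:
4 ✗, 7 ✗, 14 ✗, 17 ✗, 20 ✗, 26 ✗, 32 ✗, 36 ✗, 39 ✗, 40 ✗
A ∩ B = {}

{}


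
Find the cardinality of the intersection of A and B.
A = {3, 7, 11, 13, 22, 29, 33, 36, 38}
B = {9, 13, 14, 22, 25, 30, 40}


Set A = {3, 7, 11, 13, 22, 29, 33, 36, 38}
Set B = {9, 13, 14, 22, 25, 30, 40}
A ∩ B = {13, 22}
|A ∩ B| = 2

2


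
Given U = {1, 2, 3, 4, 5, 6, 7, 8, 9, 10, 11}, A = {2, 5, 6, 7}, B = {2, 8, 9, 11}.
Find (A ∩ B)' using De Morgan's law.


U = {1, 2, 3, 4, 5, 6, 7, 8, 9, 10, 11}
A = {2, 5, 6, 7}, B = {2, 8, 9, 11}
A ∩ B = {2}
(A ∩ B)' = U \ (A ∩ B) = {1, 3, 4, 5, 6, 7, 8, 9, 10, 11}
Verification via A' ∪ B': A' = {1, 3, 4, 8, 9, 10, 11}, B' = {1, 3, 4, 5, 6, 7, 10}
A' ∪ B' = {1, 3, 4, 5, 6, 7, 8, 9, 10, 11} ✓

{1, 3, 4, 5, 6, 7, 8, 9, 10, 11}


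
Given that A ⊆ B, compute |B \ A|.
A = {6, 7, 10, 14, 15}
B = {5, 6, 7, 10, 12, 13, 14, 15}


Set A = {6, 7, 10, 14, 15}, |A| = 5
Set B = {5, 6, 7, 10, 12, 13, 14, 15}, |B| = 8
Since A ⊆ B: B \ A = {5, 12, 13}
|B| - |A| = 8 - 5 = 3

3


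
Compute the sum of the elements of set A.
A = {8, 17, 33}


Set A = {8, 17, 33}
Sum = 8 + 17 + 33 = 58

58


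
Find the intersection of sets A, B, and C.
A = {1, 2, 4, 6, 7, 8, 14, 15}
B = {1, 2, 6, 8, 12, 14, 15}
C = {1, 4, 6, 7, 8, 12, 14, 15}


Set A = {1, 2, 4, 6, 7, 8, 14, 15}
Set B = {1, 2, 6, 8, 12, 14, 15}
Set C = {1, 4, 6, 7, 8, 12, 14, 15}
First, A ∩ B = {1, 2, 6, 8, 14, 15}
Then, (A ∩ B) ∩ C = {1, 6, 8, 14, 15}

{1, 6, 8, 14, 15}


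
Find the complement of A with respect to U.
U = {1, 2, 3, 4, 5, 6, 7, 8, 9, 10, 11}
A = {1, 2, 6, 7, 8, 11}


Universal set U = {1, 2, 3, 4, 5, 6, 7, 8, 9, 10, 11}
Set A = {1, 2, 6, 7, 8, 11}
A' = U \ A = elements in U but not in A
Checking each element of U:
1 (in A, exclude), 2 (in A, exclude), 3 (not in A, include), 4 (not in A, include), 5 (not in A, include), 6 (in A, exclude), 7 (in A, exclude), 8 (in A, exclude), 9 (not in A, include), 10 (not in A, include), 11 (in A, exclude)
A' = {3, 4, 5, 9, 10}

{3, 4, 5, 9, 10}


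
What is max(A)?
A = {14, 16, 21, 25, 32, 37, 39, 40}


Set A = {14, 16, 21, 25, 32, 37, 39, 40}
Elements in ascending order: 14, 16, 21, 25, 32, 37, 39, 40
The largest element is 40.

40


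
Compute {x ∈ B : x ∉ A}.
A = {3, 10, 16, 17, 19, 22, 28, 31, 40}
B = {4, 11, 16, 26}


Set A = {3, 10, 16, 17, 19, 22, 28, 31, 40}
Set B = {4, 11, 16, 26}
Check each element of B against A:
4 ∉ A (include), 11 ∉ A (include), 16 ∈ A, 26 ∉ A (include)
Elements of B not in A: {4, 11, 26}

{4, 11, 26}


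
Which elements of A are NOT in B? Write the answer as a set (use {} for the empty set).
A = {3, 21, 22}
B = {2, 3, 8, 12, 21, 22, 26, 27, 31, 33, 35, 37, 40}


Set A = {3, 21, 22}
Set B = {2, 3, 8, 12, 21, 22, 26, 27, 31, 33, 35, 37, 40}
Check each element of A against B:
3 ∈ B, 21 ∈ B, 22 ∈ B
Elements of A not in B: {}

{}


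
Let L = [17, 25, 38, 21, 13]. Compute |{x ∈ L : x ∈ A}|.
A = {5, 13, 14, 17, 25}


Set A = {5, 13, 14, 17, 25}
Candidates: [17, 25, 38, 21, 13]
Check each candidate:
17 ∈ A, 25 ∈ A, 38 ∉ A, 21 ∉ A, 13 ∈ A
Count of candidates in A: 3

3


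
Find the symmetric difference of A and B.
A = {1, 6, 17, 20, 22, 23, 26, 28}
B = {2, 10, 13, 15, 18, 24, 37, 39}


Set A = {1, 6, 17, 20, 22, 23, 26, 28}
Set B = {2, 10, 13, 15, 18, 24, 37, 39}
A △ B = (A \ B) ∪ (B \ A)
Elements in A but not B: {1, 6, 17, 20, 22, 23, 26, 28}
Elements in B but not A: {2, 10, 13, 15, 18, 24, 37, 39}
A △ B = {1, 2, 6, 10, 13, 15, 17, 18, 20, 22, 23, 24, 26, 28, 37, 39}

{1, 2, 6, 10, 13, 15, 17, 18, 20, 22, 23, 24, 26, 28, 37, 39}


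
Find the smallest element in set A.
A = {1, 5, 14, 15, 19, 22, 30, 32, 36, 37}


Set A = {1, 5, 14, 15, 19, 22, 30, 32, 36, 37}
Elements in ascending order: 1, 5, 14, 15, 19, 22, 30, 32, 36, 37
The smallest element is 1.

1


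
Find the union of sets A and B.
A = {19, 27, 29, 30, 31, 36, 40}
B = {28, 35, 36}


Set A = {19, 27, 29, 30, 31, 36, 40}
Set B = {28, 35, 36}
A ∪ B includes all elements in either set.
Elements from A: {19, 27, 29, 30, 31, 36, 40}
Elements from B not already included: {28, 35}
A ∪ B = {19, 27, 28, 29, 30, 31, 35, 36, 40}

{19, 27, 28, 29, 30, 31, 35, 36, 40}


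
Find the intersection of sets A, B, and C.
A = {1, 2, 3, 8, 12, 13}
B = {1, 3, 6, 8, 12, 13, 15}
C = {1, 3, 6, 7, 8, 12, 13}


Set A = {1, 2, 3, 8, 12, 13}
Set B = {1, 3, 6, 8, 12, 13, 15}
Set C = {1, 3, 6, 7, 8, 12, 13}
First, A ∩ B = {1, 3, 8, 12, 13}
Then, (A ∩ B) ∩ C = {1, 3, 8, 12, 13}

{1, 3, 8, 12, 13}


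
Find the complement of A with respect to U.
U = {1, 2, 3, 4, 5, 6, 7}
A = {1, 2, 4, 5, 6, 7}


Universal set U = {1, 2, 3, 4, 5, 6, 7}
Set A = {1, 2, 4, 5, 6, 7}
A' = U \ A = elements in U but not in A
Checking each element of U:
1 (in A, exclude), 2 (in A, exclude), 3 (not in A, include), 4 (in A, exclude), 5 (in A, exclude), 6 (in A, exclude), 7 (in A, exclude)
A' = {3}

{3}


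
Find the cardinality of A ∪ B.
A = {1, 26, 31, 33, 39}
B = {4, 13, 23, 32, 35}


Set A = {1, 26, 31, 33, 39}, |A| = 5
Set B = {4, 13, 23, 32, 35}, |B| = 5
A ∩ B = {}, |A ∩ B| = 0
|A ∪ B| = |A| + |B| - |A ∩ B| = 5 + 5 - 0 = 10

10


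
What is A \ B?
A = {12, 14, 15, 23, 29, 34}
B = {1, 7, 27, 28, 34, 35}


Set A = {12, 14, 15, 23, 29, 34}
Set B = {1, 7, 27, 28, 34, 35}
A \ B includes elements in A that are not in B.
Check each element of A:
12 (not in B, keep), 14 (not in B, keep), 15 (not in B, keep), 23 (not in B, keep), 29 (not in B, keep), 34 (in B, remove)
A \ B = {12, 14, 15, 23, 29}

{12, 14, 15, 23, 29}


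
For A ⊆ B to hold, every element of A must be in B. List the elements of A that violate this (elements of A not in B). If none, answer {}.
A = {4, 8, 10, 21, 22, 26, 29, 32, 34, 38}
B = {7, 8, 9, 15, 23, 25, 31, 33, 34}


Set A = {4, 8, 10, 21, 22, 26, 29, 32, 34, 38}
Set B = {7, 8, 9, 15, 23, 25, 31, 33, 34}
Check each element of A against B:
4 ∉ B (include), 8 ∈ B, 10 ∉ B (include), 21 ∉ B (include), 22 ∉ B (include), 26 ∉ B (include), 29 ∉ B (include), 32 ∉ B (include), 34 ∈ B, 38 ∉ B (include)
Elements of A not in B: {4, 10, 21, 22, 26, 29, 32, 38}

{4, 10, 21, 22, 26, 29, 32, 38}


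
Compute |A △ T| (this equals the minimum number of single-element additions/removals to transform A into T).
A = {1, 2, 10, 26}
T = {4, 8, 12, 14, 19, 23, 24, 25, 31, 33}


Set A = {1, 2, 10, 26}
Set T = {4, 8, 12, 14, 19, 23, 24, 25, 31, 33}
Elements to remove from A (in A, not in T): {1, 2, 10, 26} → 4 removals
Elements to add to A (in T, not in A): {4, 8, 12, 14, 19, 23, 24, 25, 31, 33} → 10 additions
Total edits = 4 + 10 = 14

14


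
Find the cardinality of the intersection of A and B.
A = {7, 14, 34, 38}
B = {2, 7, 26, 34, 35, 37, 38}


Set A = {7, 14, 34, 38}
Set B = {2, 7, 26, 34, 35, 37, 38}
A ∩ B = {7, 34, 38}
|A ∩ B| = 3

3


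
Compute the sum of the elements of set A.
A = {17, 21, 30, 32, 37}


Set A = {17, 21, 30, 32, 37}
Sum = 17 + 21 + 30 + 32 + 37 = 137

137


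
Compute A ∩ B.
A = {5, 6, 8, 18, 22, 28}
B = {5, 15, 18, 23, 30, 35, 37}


Set A = {5, 6, 8, 18, 22, 28}
Set B = {5, 15, 18, 23, 30, 35, 37}
A ∩ B includes only elements in both sets.
Check each element of A against B:
5 ✓, 6 ✗, 8 ✗, 18 ✓, 22 ✗, 28 ✗
A ∩ B = {5, 18}

{5, 18}


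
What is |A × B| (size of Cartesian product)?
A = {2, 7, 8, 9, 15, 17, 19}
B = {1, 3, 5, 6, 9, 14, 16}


Set A = {2, 7, 8, 9, 15, 17, 19} has 7 elements.
Set B = {1, 3, 5, 6, 9, 14, 16} has 7 elements.
|A × B| = |A| × |B| = 7 × 7 = 49

49


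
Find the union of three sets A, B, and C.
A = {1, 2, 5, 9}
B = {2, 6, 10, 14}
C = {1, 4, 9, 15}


Set A = {1, 2, 5, 9}
Set B = {2, 6, 10, 14}
Set C = {1, 4, 9, 15}
First, A ∪ B = {1, 2, 5, 6, 9, 10, 14}
Then, (A ∪ B) ∪ C = {1, 2, 4, 5, 6, 9, 10, 14, 15}

{1, 2, 4, 5, 6, 9, 10, 14, 15}


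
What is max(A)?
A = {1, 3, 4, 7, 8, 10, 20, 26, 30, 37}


Set A = {1, 3, 4, 7, 8, 10, 20, 26, 30, 37}
Elements in ascending order: 1, 3, 4, 7, 8, 10, 20, 26, 30, 37
The largest element is 37.

37


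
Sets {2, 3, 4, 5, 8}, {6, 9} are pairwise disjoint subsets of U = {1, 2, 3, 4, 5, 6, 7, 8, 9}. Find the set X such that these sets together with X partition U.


U = {1, 2, 3, 4, 5, 6, 7, 8, 9}
Shown blocks: {2, 3, 4, 5, 8}, {6, 9}
A partition's blocks are pairwise disjoint and cover U, so the missing block = U \ (union of shown blocks).
Union of shown blocks: {2, 3, 4, 5, 6, 8, 9}
Missing block = U \ (union) = {1, 7}

{1, 7}


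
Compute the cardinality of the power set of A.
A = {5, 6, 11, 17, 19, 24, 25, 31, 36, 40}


Set A = {5, 6, 11, 17, 19, 24, 25, 31, 36, 40}
|A| = 10
The power set P(A) contains all subsets of A.
|P(A)| = 2^|A| = 2^10 = 1024

1024


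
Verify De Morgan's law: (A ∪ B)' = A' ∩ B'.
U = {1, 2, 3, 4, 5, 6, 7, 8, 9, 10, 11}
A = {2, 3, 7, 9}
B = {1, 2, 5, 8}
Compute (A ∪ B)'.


U = {1, 2, 3, 4, 5, 6, 7, 8, 9, 10, 11}
A = {2, 3, 7, 9}, B = {1, 2, 5, 8}
A ∪ B = {1, 2, 3, 5, 7, 8, 9}
(A ∪ B)' = U \ (A ∪ B) = {4, 6, 10, 11}
Verification via A' ∩ B': A' = {1, 4, 5, 6, 8, 10, 11}, B' = {3, 4, 6, 7, 9, 10, 11}
A' ∩ B' = {4, 6, 10, 11} ✓

{4, 6, 10, 11}


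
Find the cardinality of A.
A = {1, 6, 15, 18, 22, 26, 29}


Set A = {1, 6, 15, 18, 22, 26, 29}
Listing elements: 1, 6, 15, 18, 22, 26, 29
Counting: 7 elements
|A| = 7

7


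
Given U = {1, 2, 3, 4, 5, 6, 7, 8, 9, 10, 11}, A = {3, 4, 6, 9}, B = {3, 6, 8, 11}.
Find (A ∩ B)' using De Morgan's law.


U = {1, 2, 3, 4, 5, 6, 7, 8, 9, 10, 11}
A = {3, 4, 6, 9}, B = {3, 6, 8, 11}
A ∩ B = {3, 6}
(A ∩ B)' = U \ (A ∩ B) = {1, 2, 4, 5, 7, 8, 9, 10, 11}
Verification via A' ∪ B': A' = {1, 2, 5, 7, 8, 10, 11}, B' = {1, 2, 4, 5, 7, 9, 10}
A' ∪ B' = {1, 2, 4, 5, 7, 8, 9, 10, 11} ✓

{1, 2, 4, 5, 7, 8, 9, 10, 11}


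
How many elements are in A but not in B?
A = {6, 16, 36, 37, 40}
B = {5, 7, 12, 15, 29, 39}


Set A = {6, 16, 36, 37, 40}
Set B = {5, 7, 12, 15, 29, 39}
A \ B = {6, 16, 36, 37, 40}
|A \ B| = 5

5


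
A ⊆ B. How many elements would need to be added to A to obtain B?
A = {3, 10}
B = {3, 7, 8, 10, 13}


Set A = {3, 10}, |A| = 2
Set B = {3, 7, 8, 10, 13}, |B| = 5
Since A ⊆ B: B \ A = {7, 8, 13}
|B| - |A| = 5 - 2 = 3

3


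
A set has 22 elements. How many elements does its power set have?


The set has 22 elements.
The power set contains all possible subsets.
|P(A)| = 2^|A| = 2^22 = 4194304

4194304


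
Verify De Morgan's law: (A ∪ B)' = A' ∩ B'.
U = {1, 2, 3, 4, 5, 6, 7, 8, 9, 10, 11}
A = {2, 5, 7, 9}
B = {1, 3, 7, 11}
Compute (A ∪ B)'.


U = {1, 2, 3, 4, 5, 6, 7, 8, 9, 10, 11}
A = {2, 5, 7, 9}, B = {1, 3, 7, 11}
A ∪ B = {1, 2, 3, 5, 7, 9, 11}
(A ∪ B)' = U \ (A ∪ B) = {4, 6, 8, 10}
Verification via A' ∩ B': A' = {1, 3, 4, 6, 8, 10, 11}, B' = {2, 4, 5, 6, 8, 9, 10}
A' ∩ B' = {4, 6, 8, 10} ✓

{4, 6, 8, 10}


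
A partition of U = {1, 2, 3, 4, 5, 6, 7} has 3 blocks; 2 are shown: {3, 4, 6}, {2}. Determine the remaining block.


U = {1, 2, 3, 4, 5, 6, 7}
Shown blocks: {3, 4, 6}, {2}
A partition's blocks are pairwise disjoint and cover U, so the missing block = U \ (union of shown blocks).
Union of shown blocks: {2, 3, 4, 6}
Missing block = U \ (union) = {1, 5, 7}

{1, 5, 7}


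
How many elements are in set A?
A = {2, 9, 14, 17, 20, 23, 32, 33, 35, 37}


Set A = {2, 9, 14, 17, 20, 23, 32, 33, 35, 37}
Listing elements: 2, 9, 14, 17, 20, 23, 32, 33, 35, 37
Counting: 10 elements
|A| = 10

10


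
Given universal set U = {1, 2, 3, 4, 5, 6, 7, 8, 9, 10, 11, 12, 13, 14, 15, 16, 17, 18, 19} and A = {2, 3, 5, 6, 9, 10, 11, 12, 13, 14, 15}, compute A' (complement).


Universal set U = {1, 2, 3, 4, 5, 6, 7, 8, 9, 10, 11, 12, 13, 14, 15, 16, 17, 18, 19}
Set A = {2, 3, 5, 6, 9, 10, 11, 12, 13, 14, 15}
A' = U \ A = elements in U but not in A
Checking each element of U:
1 (not in A, include), 2 (in A, exclude), 3 (in A, exclude), 4 (not in A, include), 5 (in A, exclude), 6 (in A, exclude), 7 (not in A, include), 8 (not in A, include), 9 (in A, exclude), 10 (in A, exclude), 11 (in A, exclude), 12 (in A, exclude), 13 (in A, exclude), 14 (in A, exclude), 15 (in A, exclude), 16 (not in A, include), 17 (not in A, include), 18 (not in A, include), 19 (not in A, include)
A' = {1, 4, 7, 8, 16, 17, 18, 19}

{1, 4, 7, 8, 16, 17, 18, 19}


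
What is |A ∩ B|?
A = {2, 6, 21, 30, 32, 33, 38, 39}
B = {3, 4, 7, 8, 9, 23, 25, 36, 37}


Set A = {2, 6, 21, 30, 32, 33, 38, 39}
Set B = {3, 4, 7, 8, 9, 23, 25, 36, 37}
A ∩ B = {}
|A ∩ B| = 0

0


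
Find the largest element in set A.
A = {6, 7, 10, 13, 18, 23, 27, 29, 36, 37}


Set A = {6, 7, 10, 13, 18, 23, 27, 29, 36, 37}
Elements in ascending order: 6, 7, 10, 13, 18, 23, 27, 29, 36, 37
The largest element is 37.

37


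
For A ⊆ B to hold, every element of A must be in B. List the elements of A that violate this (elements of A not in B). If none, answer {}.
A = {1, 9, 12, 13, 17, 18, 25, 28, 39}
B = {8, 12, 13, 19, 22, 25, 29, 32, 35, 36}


Set A = {1, 9, 12, 13, 17, 18, 25, 28, 39}
Set B = {8, 12, 13, 19, 22, 25, 29, 32, 35, 36}
Check each element of A against B:
1 ∉ B (include), 9 ∉ B (include), 12 ∈ B, 13 ∈ B, 17 ∉ B (include), 18 ∉ B (include), 25 ∈ B, 28 ∉ B (include), 39 ∉ B (include)
Elements of A not in B: {1, 9, 17, 18, 28, 39}

{1, 9, 17, 18, 28, 39}


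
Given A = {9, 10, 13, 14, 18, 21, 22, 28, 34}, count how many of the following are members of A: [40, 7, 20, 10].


Set A = {9, 10, 13, 14, 18, 21, 22, 28, 34}
Candidates: [40, 7, 20, 10]
Check each candidate:
40 ∉ A, 7 ∉ A, 20 ∉ A, 10 ∈ A
Count of candidates in A: 1

1


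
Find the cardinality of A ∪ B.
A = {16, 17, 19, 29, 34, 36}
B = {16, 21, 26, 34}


Set A = {16, 17, 19, 29, 34, 36}, |A| = 6
Set B = {16, 21, 26, 34}, |B| = 4
A ∩ B = {16, 34}, |A ∩ B| = 2
|A ∪ B| = |A| + |B| - |A ∩ B| = 6 + 4 - 2 = 8

8


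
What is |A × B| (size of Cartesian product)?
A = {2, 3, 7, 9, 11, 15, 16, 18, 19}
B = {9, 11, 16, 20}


Set A = {2, 3, 7, 9, 11, 15, 16, 18, 19} has 9 elements.
Set B = {9, 11, 16, 20} has 4 elements.
|A × B| = |A| × |B| = 9 × 4 = 36

36


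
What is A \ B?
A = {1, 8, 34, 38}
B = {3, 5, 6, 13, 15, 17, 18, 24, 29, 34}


Set A = {1, 8, 34, 38}
Set B = {3, 5, 6, 13, 15, 17, 18, 24, 29, 34}
A \ B includes elements in A that are not in B.
Check each element of A:
1 (not in B, keep), 8 (not in B, keep), 34 (in B, remove), 38 (not in B, keep)
A \ B = {1, 8, 38}

{1, 8, 38}


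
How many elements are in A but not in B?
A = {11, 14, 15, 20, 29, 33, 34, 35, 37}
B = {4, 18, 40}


Set A = {11, 14, 15, 20, 29, 33, 34, 35, 37}
Set B = {4, 18, 40}
A \ B = {11, 14, 15, 20, 29, 33, 34, 35, 37}
|A \ B| = 9

9


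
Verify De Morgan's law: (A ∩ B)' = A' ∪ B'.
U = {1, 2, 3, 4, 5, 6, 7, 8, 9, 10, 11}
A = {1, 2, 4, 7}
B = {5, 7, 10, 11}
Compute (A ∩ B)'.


U = {1, 2, 3, 4, 5, 6, 7, 8, 9, 10, 11}
A = {1, 2, 4, 7}, B = {5, 7, 10, 11}
A ∩ B = {7}
(A ∩ B)' = U \ (A ∩ B) = {1, 2, 3, 4, 5, 6, 8, 9, 10, 11}
Verification via A' ∪ B': A' = {3, 5, 6, 8, 9, 10, 11}, B' = {1, 2, 3, 4, 6, 8, 9}
A' ∪ B' = {1, 2, 3, 4, 5, 6, 8, 9, 10, 11} ✓

{1, 2, 3, 4, 5, 6, 8, 9, 10, 11}


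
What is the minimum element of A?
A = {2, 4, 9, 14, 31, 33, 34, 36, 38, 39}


Set A = {2, 4, 9, 14, 31, 33, 34, 36, 38, 39}
Elements in ascending order: 2, 4, 9, 14, 31, 33, 34, 36, 38, 39
The smallest element is 2.

2


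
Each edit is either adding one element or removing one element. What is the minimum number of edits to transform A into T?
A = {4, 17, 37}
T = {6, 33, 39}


Set A = {4, 17, 37}
Set T = {6, 33, 39}
Elements to remove from A (in A, not in T): {4, 17, 37} → 3 removals
Elements to add to A (in T, not in A): {6, 33, 39} → 3 additions
Total edits = 3 + 3 = 6

6


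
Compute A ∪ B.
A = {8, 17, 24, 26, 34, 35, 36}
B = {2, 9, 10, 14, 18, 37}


Set A = {8, 17, 24, 26, 34, 35, 36}
Set B = {2, 9, 10, 14, 18, 37}
A ∪ B includes all elements in either set.
Elements from A: {8, 17, 24, 26, 34, 35, 36}
Elements from B not already included: {2, 9, 10, 14, 18, 37}
A ∪ B = {2, 8, 9, 10, 14, 17, 18, 24, 26, 34, 35, 36, 37}

{2, 8, 9, 10, 14, 17, 18, 24, 26, 34, 35, 36, 37}


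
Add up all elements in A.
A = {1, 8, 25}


Set A = {1, 8, 25}
Sum = 1 + 8 + 25 = 34

34


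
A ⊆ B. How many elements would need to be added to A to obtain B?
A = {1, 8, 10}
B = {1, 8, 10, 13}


Set A = {1, 8, 10}, |A| = 3
Set B = {1, 8, 10, 13}, |B| = 4
Since A ⊆ B: B \ A = {13}
|B| - |A| = 4 - 3 = 1

1


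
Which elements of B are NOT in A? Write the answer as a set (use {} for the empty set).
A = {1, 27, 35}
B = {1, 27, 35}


Set A = {1, 27, 35}
Set B = {1, 27, 35}
Check each element of B against A:
1 ∈ A, 27 ∈ A, 35 ∈ A
Elements of B not in A: {}

{}


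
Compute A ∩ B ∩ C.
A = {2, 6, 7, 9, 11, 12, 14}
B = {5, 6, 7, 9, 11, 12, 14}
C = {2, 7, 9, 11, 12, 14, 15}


Set A = {2, 6, 7, 9, 11, 12, 14}
Set B = {5, 6, 7, 9, 11, 12, 14}
Set C = {2, 7, 9, 11, 12, 14, 15}
First, A ∩ B = {6, 7, 9, 11, 12, 14}
Then, (A ∩ B) ∩ C = {7, 9, 11, 12, 14}

{7, 9, 11, 12, 14}


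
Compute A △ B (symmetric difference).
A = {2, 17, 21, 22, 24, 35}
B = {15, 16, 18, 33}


Set A = {2, 17, 21, 22, 24, 35}
Set B = {15, 16, 18, 33}
A △ B = (A \ B) ∪ (B \ A)
Elements in A but not B: {2, 17, 21, 22, 24, 35}
Elements in B but not A: {15, 16, 18, 33}
A △ B = {2, 15, 16, 17, 18, 21, 22, 24, 33, 35}

{2, 15, 16, 17, 18, 21, 22, 24, 33, 35}


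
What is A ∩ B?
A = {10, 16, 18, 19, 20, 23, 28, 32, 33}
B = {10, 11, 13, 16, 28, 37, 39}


Set A = {10, 16, 18, 19, 20, 23, 28, 32, 33}
Set B = {10, 11, 13, 16, 28, 37, 39}
A ∩ B includes only elements in both sets.
Check each element of A against B:
10 ✓, 16 ✓, 18 ✗, 19 ✗, 20 ✗, 23 ✗, 28 ✓, 32 ✗, 33 ✗
A ∩ B = {10, 16, 28}

{10, 16, 28}


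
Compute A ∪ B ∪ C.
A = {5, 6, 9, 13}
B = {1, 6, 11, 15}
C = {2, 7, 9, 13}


Set A = {5, 6, 9, 13}
Set B = {1, 6, 11, 15}
Set C = {2, 7, 9, 13}
First, A ∪ B = {1, 5, 6, 9, 11, 13, 15}
Then, (A ∪ B) ∪ C = {1, 2, 5, 6, 7, 9, 11, 13, 15}

{1, 2, 5, 6, 7, 9, 11, 13, 15}


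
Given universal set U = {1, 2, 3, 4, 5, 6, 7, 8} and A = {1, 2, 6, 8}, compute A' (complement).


Universal set U = {1, 2, 3, 4, 5, 6, 7, 8}
Set A = {1, 2, 6, 8}
A' = U \ A = elements in U but not in A
Checking each element of U:
1 (in A, exclude), 2 (in A, exclude), 3 (not in A, include), 4 (not in A, include), 5 (not in A, include), 6 (in A, exclude), 7 (not in A, include), 8 (in A, exclude)
A' = {3, 4, 5, 7}

{3, 4, 5, 7}


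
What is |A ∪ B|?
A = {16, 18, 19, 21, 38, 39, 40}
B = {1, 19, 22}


Set A = {16, 18, 19, 21, 38, 39, 40}, |A| = 7
Set B = {1, 19, 22}, |B| = 3
A ∩ B = {19}, |A ∩ B| = 1
|A ∪ B| = |A| + |B| - |A ∩ B| = 7 + 3 - 1 = 9

9


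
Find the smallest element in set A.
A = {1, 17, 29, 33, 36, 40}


Set A = {1, 17, 29, 33, 36, 40}
Elements in ascending order: 1, 17, 29, 33, 36, 40
The smallest element is 1.

1


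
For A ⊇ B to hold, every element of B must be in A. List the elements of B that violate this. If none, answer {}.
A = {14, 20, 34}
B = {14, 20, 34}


Set A = {14, 20, 34}
Set B = {14, 20, 34}
Check each element of B against A:
14 ∈ A, 20 ∈ A, 34 ∈ A
Elements of B not in A: {}

{}


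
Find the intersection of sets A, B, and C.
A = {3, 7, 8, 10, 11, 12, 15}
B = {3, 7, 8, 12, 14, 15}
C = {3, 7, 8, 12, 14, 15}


Set A = {3, 7, 8, 10, 11, 12, 15}
Set B = {3, 7, 8, 12, 14, 15}
Set C = {3, 7, 8, 12, 14, 15}
First, A ∩ B = {3, 7, 8, 12, 15}
Then, (A ∩ B) ∩ C = {3, 7, 8, 12, 15}

{3, 7, 8, 12, 15}


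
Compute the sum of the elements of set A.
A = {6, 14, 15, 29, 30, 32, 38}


Set A = {6, 14, 15, 29, 30, 32, 38}
Sum = 6 + 14 + 15 + 29 + 30 + 32 + 38 = 164

164


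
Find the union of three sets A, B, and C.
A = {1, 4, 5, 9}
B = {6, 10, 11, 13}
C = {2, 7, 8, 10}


Set A = {1, 4, 5, 9}
Set B = {6, 10, 11, 13}
Set C = {2, 7, 8, 10}
First, A ∪ B = {1, 4, 5, 6, 9, 10, 11, 13}
Then, (A ∪ B) ∪ C = {1, 2, 4, 5, 6, 7, 8, 9, 10, 11, 13}

{1, 2, 4, 5, 6, 7, 8, 9, 10, 11, 13}


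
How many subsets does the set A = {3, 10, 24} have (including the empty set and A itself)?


Set A = {3, 10, 24}
|A| = 3
The power set P(A) contains all subsets of A.
|P(A)| = 2^|A| = 2^3 = 8

8


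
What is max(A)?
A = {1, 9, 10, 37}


Set A = {1, 9, 10, 37}
Elements in ascending order: 1, 9, 10, 37
The largest element is 37.

37


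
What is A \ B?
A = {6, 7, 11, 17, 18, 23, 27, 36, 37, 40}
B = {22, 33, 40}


Set A = {6, 7, 11, 17, 18, 23, 27, 36, 37, 40}
Set B = {22, 33, 40}
A \ B includes elements in A that are not in B.
Check each element of A:
6 (not in B, keep), 7 (not in B, keep), 11 (not in B, keep), 17 (not in B, keep), 18 (not in B, keep), 23 (not in B, keep), 27 (not in B, keep), 36 (not in B, keep), 37 (not in B, keep), 40 (in B, remove)
A \ B = {6, 7, 11, 17, 18, 23, 27, 36, 37}

{6, 7, 11, 17, 18, 23, 27, 36, 37}


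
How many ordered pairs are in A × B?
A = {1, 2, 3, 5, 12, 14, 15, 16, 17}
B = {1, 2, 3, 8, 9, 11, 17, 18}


Set A = {1, 2, 3, 5, 12, 14, 15, 16, 17} has 9 elements.
Set B = {1, 2, 3, 8, 9, 11, 17, 18} has 8 elements.
|A × B| = |A| × |B| = 9 × 8 = 72

72


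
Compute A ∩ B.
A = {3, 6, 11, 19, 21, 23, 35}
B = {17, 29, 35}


Set A = {3, 6, 11, 19, 21, 23, 35}
Set B = {17, 29, 35}
A ∩ B includes only elements in both sets.
Check each element of A against B:
3 ✗, 6 ✗, 11 ✗, 19 ✗, 21 ✗, 23 ✗, 35 ✓
A ∩ B = {35}

{35}


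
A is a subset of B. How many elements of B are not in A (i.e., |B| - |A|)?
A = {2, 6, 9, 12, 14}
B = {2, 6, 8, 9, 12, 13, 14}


Set A = {2, 6, 9, 12, 14}, |A| = 5
Set B = {2, 6, 8, 9, 12, 13, 14}, |B| = 7
Since A ⊆ B: B \ A = {8, 13}
|B| - |A| = 7 - 5 = 2

2


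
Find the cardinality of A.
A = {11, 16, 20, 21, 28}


Set A = {11, 16, 20, 21, 28}
Listing elements: 11, 16, 20, 21, 28
Counting: 5 elements
|A| = 5

5


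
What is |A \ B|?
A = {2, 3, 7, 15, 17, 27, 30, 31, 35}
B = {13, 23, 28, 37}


Set A = {2, 3, 7, 15, 17, 27, 30, 31, 35}
Set B = {13, 23, 28, 37}
A \ B = {2, 3, 7, 15, 17, 27, 30, 31, 35}
|A \ B| = 9

9


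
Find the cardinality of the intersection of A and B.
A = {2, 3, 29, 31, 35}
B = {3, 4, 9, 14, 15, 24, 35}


Set A = {2, 3, 29, 31, 35}
Set B = {3, 4, 9, 14, 15, 24, 35}
A ∩ B = {3, 35}
|A ∩ B| = 2

2


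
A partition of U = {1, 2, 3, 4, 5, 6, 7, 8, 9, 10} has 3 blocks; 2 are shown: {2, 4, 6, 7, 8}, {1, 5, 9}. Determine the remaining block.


U = {1, 2, 3, 4, 5, 6, 7, 8, 9, 10}
Shown blocks: {2, 4, 6, 7, 8}, {1, 5, 9}
A partition's blocks are pairwise disjoint and cover U, so the missing block = U \ (union of shown blocks).
Union of shown blocks: {1, 2, 4, 5, 6, 7, 8, 9}
Missing block = U \ (union) = {3, 10}

{3, 10}


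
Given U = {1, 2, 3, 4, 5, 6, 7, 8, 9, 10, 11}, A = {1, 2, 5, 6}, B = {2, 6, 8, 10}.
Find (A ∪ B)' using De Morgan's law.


U = {1, 2, 3, 4, 5, 6, 7, 8, 9, 10, 11}
A = {1, 2, 5, 6}, B = {2, 6, 8, 10}
A ∪ B = {1, 2, 5, 6, 8, 10}
(A ∪ B)' = U \ (A ∪ B) = {3, 4, 7, 9, 11}
Verification via A' ∩ B': A' = {3, 4, 7, 8, 9, 10, 11}, B' = {1, 3, 4, 5, 7, 9, 11}
A' ∩ B' = {3, 4, 7, 9, 11} ✓

{3, 4, 7, 9, 11}


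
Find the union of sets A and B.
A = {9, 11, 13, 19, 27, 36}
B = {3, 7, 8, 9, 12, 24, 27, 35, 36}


Set A = {9, 11, 13, 19, 27, 36}
Set B = {3, 7, 8, 9, 12, 24, 27, 35, 36}
A ∪ B includes all elements in either set.
Elements from A: {9, 11, 13, 19, 27, 36}
Elements from B not already included: {3, 7, 8, 12, 24, 35}
A ∪ B = {3, 7, 8, 9, 11, 12, 13, 19, 24, 27, 35, 36}

{3, 7, 8, 9, 11, 12, 13, 19, 24, 27, 35, 36}


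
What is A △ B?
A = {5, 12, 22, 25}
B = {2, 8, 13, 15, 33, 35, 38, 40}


Set A = {5, 12, 22, 25}
Set B = {2, 8, 13, 15, 33, 35, 38, 40}
A △ B = (A \ B) ∪ (B \ A)
Elements in A but not B: {5, 12, 22, 25}
Elements in B but not A: {2, 8, 13, 15, 33, 35, 38, 40}
A △ B = {2, 5, 8, 12, 13, 15, 22, 25, 33, 35, 38, 40}

{2, 5, 8, 12, 13, 15, 22, 25, 33, 35, 38, 40}


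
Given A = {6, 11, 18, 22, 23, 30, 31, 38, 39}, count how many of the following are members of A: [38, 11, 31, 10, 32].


Set A = {6, 11, 18, 22, 23, 30, 31, 38, 39}
Candidates: [38, 11, 31, 10, 32]
Check each candidate:
38 ∈ A, 11 ∈ A, 31 ∈ A, 10 ∉ A, 32 ∉ A
Count of candidates in A: 3

3


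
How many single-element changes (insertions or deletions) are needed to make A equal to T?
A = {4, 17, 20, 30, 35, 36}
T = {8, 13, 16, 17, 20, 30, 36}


Set A = {4, 17, 20, 30, 35, 36}
Set T = {8, 13, 16, 17, 20, 30, 36}
Elements to remove from A (in A, not in T): {4, 35} → 2 removals
Elements to add to A (in T, not in A): {8, 13, 16} → 3 additions
Total edits = 2 + 3 = 5

5


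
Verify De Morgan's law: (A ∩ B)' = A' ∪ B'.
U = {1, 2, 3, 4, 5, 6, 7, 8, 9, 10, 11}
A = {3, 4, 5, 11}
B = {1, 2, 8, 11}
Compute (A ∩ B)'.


U = {1, 2, 3, 4, 5, 6, 7, 8, 9, 10, 11}
A = {3, 4, 5, 11}, B = {1, 2, 8, 11}
A ∩ B = {11}
(A ∩ B)' = U \ (A ∩ B) = {1, 2, 3, 4, 5, 6, 7, 8, 9, 10}
Verification via A' ∪ B': A' = {1, 2, 6, 7, 8, 9, 10}, B' = {3, 4, 5, 6, 7, 9, 10}
A' ∪ B' = {1, 2, 3, 4, 5, 6, 7, 8, 9, 10} ✓

{1, 2, 3, 4, 5, 6, 7, 8, 9, 10}


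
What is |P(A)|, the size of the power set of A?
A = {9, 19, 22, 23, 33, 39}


Set A = {9, 19, 22, 23, 33, 39}
|A| = 6
The power set P(A) contains all subsets of A.
|P(A)| = 2^|A| = 2^6 = 64

64


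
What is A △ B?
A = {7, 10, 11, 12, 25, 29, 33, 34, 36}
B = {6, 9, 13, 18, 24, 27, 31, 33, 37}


Set A = {7, 10, 11, 12, 25, 29, 33, 34, 36}
Set B = {6, 9, 13, 18, 24, 27, 31, 33, 37}
A △ B = (A \ B) ∪ (B \ A)
Elements in A but not B: {7, 10, 11, 12, 25, 29, 34, 36}
Elements in B but not A: {6, 9, 13, 18, 24, 27, 31, 37}
A △ B = {6, 7, 9, 10, 11, 12, 13, 18, 24, 25, 27, 29, 31, 34, 36, 37}

{6, 7, 9, 10, 11, 12, 13, 18, 24, 25, 27, 29, 31, 34, 36, 37}


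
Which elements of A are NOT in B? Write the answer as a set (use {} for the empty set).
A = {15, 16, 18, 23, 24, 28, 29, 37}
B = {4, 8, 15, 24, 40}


Set A = {15, 16, 18, 23, 24, 28, 29, 37}
Set B = {4, 8, 15, 24, 40}
Check each element of A against B:
15 ∈ B, 16 ∉ B (include), 18 ∉ B (include), 23 ∉ B (include), 24 ∈ B, 28 ∉ B (include), 29 ∉ B (include), 37 ∉ B (include)
Elements of A not in B: {16, 18, 23, 28, 29, 37}

{16, 18, 23, 28, 29, 37}


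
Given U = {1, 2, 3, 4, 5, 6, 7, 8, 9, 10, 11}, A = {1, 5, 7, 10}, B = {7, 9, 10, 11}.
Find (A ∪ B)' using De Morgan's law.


U = {1, 2, 3, 4, 5, 6, 7, 8, 9, 10, 11}
A = {1, 5, 7, 10}, B = {7, 9, 10, 11}
A ∪ B = {1, 5, 7, 9, 10, 11}
(A ∪ B)' = U \ (A ∪ B) = {2, 3, 4, 6, 8}
Verification via A' ∩ B': A' = {2, 3, 4, 6, 8, 9, 11}, B' = {1, 2, 3, 4, 5, 6, 8}
A' ∩ B' = {2, 3, 4, 6, 8} ✓

{2, 3, 4, 6, 8}


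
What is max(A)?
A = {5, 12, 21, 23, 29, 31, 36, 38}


Set A = {5, 12, 21, 23, 29, 31, 36, 38}
Elements in ascending order: 5, 12, 21, 23, 29, 31, 36, 38
The largest element is 38.

38


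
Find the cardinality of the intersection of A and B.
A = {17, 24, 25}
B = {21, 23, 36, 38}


Set A = {17, 24, 25}
Set B = {21, 23, 36, 38}
A ∩ B = {}
|A ∩ B| = 0

0


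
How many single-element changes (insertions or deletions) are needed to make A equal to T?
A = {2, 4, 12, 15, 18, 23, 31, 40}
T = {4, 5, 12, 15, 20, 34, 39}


Set A = {2, 4, 12, 15, 18, 23, 31, 40}
Set T = {4, 5, 12, 15, 20, 34, 39}
Elements to remove from A (in A, not in T): {2, 18, 23, 31, 40} → 5 removals
Elements to add to A (in T, not in A): {5, 20, 34, 39} → 4 additions
Total edits = 5 + 4 = 9

9


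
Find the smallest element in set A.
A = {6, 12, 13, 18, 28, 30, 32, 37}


Set A = {6, 12, 13, 18, 28, 30, 32, 37}
Elements in ascending order: 6, 12, 13, 18, 28, 30, 32, 37
The smallest element is 6.

6


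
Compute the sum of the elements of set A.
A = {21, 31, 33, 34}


Set A = {21, 31, 33, 34}
Sum = 21 + 31 + 33 + 34 = 119

119


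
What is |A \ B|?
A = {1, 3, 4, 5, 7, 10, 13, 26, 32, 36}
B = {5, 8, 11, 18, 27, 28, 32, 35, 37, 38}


Set A = {1, 3, 4, 5, 7, 10, 13, 26, 32, 36}
Set B = {5, 8, 11, 18, 27, 28, 32, 35, 37, 38}
A \ B = {1, 3, 4, 7, 10, 13, 26, 36}
|A \ B| = 8

8


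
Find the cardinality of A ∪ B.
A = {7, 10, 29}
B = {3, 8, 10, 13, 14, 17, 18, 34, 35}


Set A = {7, 10, 29}, |A| = 3
Set B = {3, 8, 10, 13, 14, 17, 18, 34, 35}, |B| = 9
A ∩ B = {10}, |A ∩ B| = 1
|A ∪ B| = |A| + |B| - |A ∩ B| = 3 + 9 - 1 = 11

11


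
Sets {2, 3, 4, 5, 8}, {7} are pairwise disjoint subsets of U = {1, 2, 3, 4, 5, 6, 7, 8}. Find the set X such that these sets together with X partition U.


U = {1, 2, 3, 4, 5, 6, 7, 8}
Shown blocks: {2, 3, 4, 5, 8}, {7}
A partition's blocks are pairwise disjoint and cover U, so the missing block = U \ (union of shown blocks).
Union of shown blocks: {2, 3, 4, 5, 7, 8}
Missing block = U \ (union) = {1, 6}

{1, 6}


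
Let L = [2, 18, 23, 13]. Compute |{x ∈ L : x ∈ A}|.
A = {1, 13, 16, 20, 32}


Set A = {1, 13, 16, 20, 32}
Candidates: [2, 18, 23, 13]
Check each candidate:
2 ∉ A, 18 ∉ A, 23 ∉ A, 13 ∈ A
Count of candidates in A: 1

1


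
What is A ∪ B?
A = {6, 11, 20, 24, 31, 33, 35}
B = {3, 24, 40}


Set A = {6, 11, 20, 24, 31, 33, 35}
Set B = {3, 24, 40}
A ∪ B includes all elements in either set.
Elements from A: {6, 11, 20, 24, 31, 33, 35}
Elements from B not already included: {3, 40}
A ∪ B = {3, 6, 11, 20, 24, 31, 33, 35, 40}

{3, 6, 11, 20, 24, 31, 33, 35, 40}


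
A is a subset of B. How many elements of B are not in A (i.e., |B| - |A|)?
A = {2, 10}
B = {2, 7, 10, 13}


Set A = {2, 10}, |A| = 2
Set B = {2, 7, 10, 13}, |B| = 4
Since A ⊆ B: B \ A = {7, 13}
|B| - |A| = 4 - 2 = 2

2


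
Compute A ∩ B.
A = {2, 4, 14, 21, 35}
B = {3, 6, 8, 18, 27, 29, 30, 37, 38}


Set A = {2, 4, 14, 21, 35}
Set B = {3, 6, 8, 18, 27, 29, 30, 37, 38}
A ∩ B includes only elements in both sets.
Check each element of A against B:
2 ✗, 4 ✗, 14 ✗, 21 ✗, 35 ✗
A ∩ B = {}

{}


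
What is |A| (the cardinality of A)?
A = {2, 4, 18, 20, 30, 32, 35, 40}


Set A = {2, 4, 18, 20, 30, 32, 35, 40}
Listing elements: 2, 4, 18, 20, 30, 32, 35, 40
Counting: 8 elements
|A| = 8

8


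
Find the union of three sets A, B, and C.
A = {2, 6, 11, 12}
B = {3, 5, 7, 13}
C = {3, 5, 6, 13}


Set A = {2, 6, 11, 12}
Set B = {3, 5, 7, 13}
Set C = {3, 5, 6, 13}
First, A ∪ B = {2, 3, 5, 6, 7, 11, 12, 13}
Then, (A ∪ B) ∪ C = {2, 3, 5, 6, 7, 11, 12, 13}

{2, 3, 5, 6, 7, 11, 12, 13}


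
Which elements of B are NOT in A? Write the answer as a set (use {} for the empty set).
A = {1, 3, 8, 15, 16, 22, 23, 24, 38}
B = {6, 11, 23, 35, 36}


Set A = {1, 3, 8, 15, 16, 22, 23, 24, 38}
Set B = {6, 11, 23, 35, 36}
Check each element of B against A:
6 ∉ A (include), 11 ∉ A (include), 23 ∈ A, 35 ∉ A (include), 36 ∉ A (include)
Elements of B not in A: {6, 11, 35, 36}

{6, 11, 35, 36}


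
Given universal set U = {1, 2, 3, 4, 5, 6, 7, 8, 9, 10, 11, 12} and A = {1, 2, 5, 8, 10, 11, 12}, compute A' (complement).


Universal set U = {1, 2, 3, 4, 5, 6, 7, 8, 9, 10, 11, 12}
Set A = {1, 2, 5, 8, 10, 11, 12}
A' = U \ A = elements in U but not in A
Checking each element of U:
1 (in A, exclude), 2 (in A, exclude), 3 (not in A, include), 4 (not in A, include), 5 (in A, exclude), 6 (not in A, include), 7 (not in A, include), 8 (in A, exclude), 9 (not in A, include), 10 (in A, exclude), 11 (in A, exclude), 12 (in A, exclude)
A' = {3, 4, 6, 7, 9}

{3, 4, 6, 7, 9}


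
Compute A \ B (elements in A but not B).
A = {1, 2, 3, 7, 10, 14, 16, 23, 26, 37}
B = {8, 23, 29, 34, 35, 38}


Set A = {1, 2, 3, 7, 10, 14, 16, 23, 26, 37}
Set B = {8, 23, 29, 34, 35, 38}
A \ B includes elements in A that are not in B.
Check each element of A:
1 (not in B, keep), 2 (not in B, keep), 3 (not in B, keep), 7 (not in B, keep), 10 (not in B, keep), 14 (not in B, keep), 16 (not in B, keep), 23 (in B, remove), 26 (not in B, keep), 37 (not in B, keep)
A \ B = {1, 2, 3, 7, 10, 14, 16, 26, 37}

{1, 2, 3, 7, 10, 14, 16, 26, 37}


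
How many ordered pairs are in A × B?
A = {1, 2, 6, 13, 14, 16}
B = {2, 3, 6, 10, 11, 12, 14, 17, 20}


Set A = {1, 2, 6, 13, 14, 16} has 6 elements.
Set B = {2, 3, 6, 10, 11, 12, 14, 17, 20} has 9 elements.
|A × B| = |A| × |B| = 6 × 9 = 54

54


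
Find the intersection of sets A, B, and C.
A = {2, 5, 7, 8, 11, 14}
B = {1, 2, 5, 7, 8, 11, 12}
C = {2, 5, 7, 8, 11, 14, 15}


Set A = {2, 5, 7, 8, 11, 14}
Set B = {1, 2, 5, 7, 8, 11, 12}
Set C = {2, 5, 7, 8, 11, 14, 15}
First, A ∩ B = {2, 5, 7, 8, 11}
Then, (A ∩ B) ∩ C = {2, 5, 7, 8, 11}

{2, 5, 7, 8, 11}


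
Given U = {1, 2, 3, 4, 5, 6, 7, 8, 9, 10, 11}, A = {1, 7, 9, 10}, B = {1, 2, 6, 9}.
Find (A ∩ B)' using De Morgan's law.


U = {1, 2, 3, 4, 5, 6, 7, 8, 9, 10, 11}
A = {1, 7, 9, 10}, B = {1, 2, 6, 9}
A ∩ B = {1, 9}
(A ∩ B)' = U \ (A ∩ B) = {2, 3, 4, 5, 6, 7, 8, 10, 11}
Verification via A' ∪ B': A' = {2, 3, 4, 5, 6, 8, 11}, B' = {3, 4, 5, 7, 8, 10, 11}
A' ∪ B' = {2, 3, 4, 5, 6, 7, 8, 10, 11} ✓

{2, 3, 4, 5, 6, 7, 8, 10, 11}


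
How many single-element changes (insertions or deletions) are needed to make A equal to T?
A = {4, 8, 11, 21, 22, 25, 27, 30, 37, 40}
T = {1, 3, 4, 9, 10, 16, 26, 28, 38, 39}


Set A = {4, 8, 11, 21, 22, 25, 27, 30, 37, 40}
Set T = {1, 3, 4, 9, 10, 16, 26, 28, 38, 39}
Elements to remove from A (in A, not in T): {8, 11, 21, 22, 25, 27, 30, 37, 40} → 9 removals
Elements to add to A (in T, not in A): {1, 3, 9, 10, 16, 26, 28, 38, 39} → 9 additions
Total edits = 9 + 9 = 18

18


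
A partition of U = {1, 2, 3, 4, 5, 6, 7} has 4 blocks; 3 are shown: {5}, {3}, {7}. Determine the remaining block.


U = {1, 2, 3, 4, 5, 6, 7}
Shown blocks: {5}, {3}, {7}
A partition's blocks are pairwise disjoint and cover U, so the missing block = U \ (union of shown blocks).
Union of shown blocks: {3, 5, 7}
Missing block = U \ (union) = {1, 2, 4, 6}

{1, 2, 4, 6}


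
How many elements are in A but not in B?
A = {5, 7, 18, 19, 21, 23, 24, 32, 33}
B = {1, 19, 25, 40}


Set A = {5, 7, 18, 19, 21, 23, 24, 32, 33}
Set B = {1, 19, 25, 40}
A \ B = {5, 7, 18, 21, 23, 24, 32, 33}
|A \ B| = 8

8


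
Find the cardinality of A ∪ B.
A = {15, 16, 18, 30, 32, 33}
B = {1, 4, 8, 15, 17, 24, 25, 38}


Set A = {15, 16, 18, 30, 32, 33}, |A| = 6
Set B = {1, 4, 8, 15, 17, 24, 25, 38}, |B| = 8
A ∩ B = {15}, |A ∩ B| = 1
|A ∪ B| = |A| + |B| - |A ∩ B| = 6 + 8 - 1 = 13

13


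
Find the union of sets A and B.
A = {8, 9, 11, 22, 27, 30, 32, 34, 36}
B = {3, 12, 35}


Set A = {8, 9, 11, 22, 27, 30, 32, 34, 36}
Set B = {3, 12, 35}
A ∪ B includes all elements in either set.
Elements from A: {8, 9, 11, 22, 27, 30, 32, 34, 36}
Elements from B not already included: {3, 12, 35}
A ∪ B = {3, 8, 9, 11, 12, 22, 27, 30, 32, 34, 35, 36}

{3, 8, 9, 11, 12, 22, 27, 30, 32, 34, 35, 36}


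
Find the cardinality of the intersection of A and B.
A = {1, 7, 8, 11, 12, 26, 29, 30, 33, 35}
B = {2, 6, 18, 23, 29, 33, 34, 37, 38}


Set A = {1, 7, 8, 11, 12, 26, 29, 30, 33, 35}
Set B = {2, 6, 18, 23, 29, 33, 34, 37, 38}
A ∩ B = {29, 33}
|A ∩ B| = 2

2


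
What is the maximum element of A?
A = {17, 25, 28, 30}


Set A = {17, 25, 28, 30}
Elements in ascending order: 17, 25, 28, 30
The largest element is 30.

30


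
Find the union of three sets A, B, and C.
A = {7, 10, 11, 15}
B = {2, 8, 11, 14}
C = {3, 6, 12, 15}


Set A = {7, 10, 11, 15}
Set B = {2, 8, 11, 14}
Set C = {3, 6, 12, 15}
First, A ∪ B = {2, 7, 8, 10, 11, 14, 15}
Then, (A ∪ B) ∪ C = {2, 3, 6, 7, 8, 10, 11, 12, 14, 15}

{2, 3, 6, 7, 8, 10, 11, 12, 14, 15}


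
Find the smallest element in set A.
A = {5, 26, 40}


Set A = {5, 26, 40}
Elements in ascending order: 5, 26, 40
The smallest element is 5.

5


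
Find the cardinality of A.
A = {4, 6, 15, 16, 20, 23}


Set A = {4, 6, 15, 16, 20, 23}
Listing elements: 4, 6, 15, 16, 20, 23
Counting: 6 elements
|A| = 6

6


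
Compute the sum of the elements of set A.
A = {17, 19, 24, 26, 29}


Set A = {17, 19, 24, 26, 29}
Sum = 17 + 19 + 24 + 26 + 29 = 115

115


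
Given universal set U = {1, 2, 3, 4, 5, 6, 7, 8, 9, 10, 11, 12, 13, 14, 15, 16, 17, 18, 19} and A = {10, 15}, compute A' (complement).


Universal set U = {1, 2, 3, 4, 5, 6, 7, 8, 9, 10, 11, 12, 13, 14, 15, 16, 17, 18, 19}
Set A = {10, 15}
A' = U \ A = elements in U but not in A
Checking each element of U:
1 (not in A, include), 2 (not in A, include), 3 (not in A, include), 4 (not in A, include), 5 (not in A, include), 6 (not in A, include), 7 (not in A, include), 8 (not in A, include), 9 (not in A, include), 10 (in A, exclude), 11 (not in A, include), 12 (not in A, include), 13 (not in A, include), 14 (not in A, include), 15 (in A, exclude), 16 (not in A, include), 17 (not in A, include), 18 (not in A, include), 19 (not in A, include)
A' = {1, 2, 3, 4, 5, 6, 7, 8, 9, 11, 12, 13, 14, 16, 17, 18, 19}

{1, 2, 3, 4, 5, 6, 7, 8, 9, 11, 12, 13, 14, 16, 17, 18, 19}


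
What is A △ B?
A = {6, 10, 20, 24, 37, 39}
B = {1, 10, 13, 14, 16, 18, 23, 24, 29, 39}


Set A = {6, 10, 20, 24, 37, 39}
Set B = {1, 10, 13, 14, 16, 18, 23, 24, 29, 39}
A △ B = (A \ B) ∪ (B \ A)
Elements in A but not B: {6, 20, 37}
Elements in B but not A: {1, 13, 14, 16, 18, 23, 29}
A △ B = {1, 6, 13, 14, 16, 18, 20, 23, 29, 37}

{1, 6, 13, 14, 16, 18, 20, 23, 29, 37}


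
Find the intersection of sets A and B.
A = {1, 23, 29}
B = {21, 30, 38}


Set A = {1, 23, 29}
Set B = {21, 30, 38}
A ∩ B includes only elements in both sets.
Check each element of A against B:
1 ✗, 23 ✗, 29 ✗
A ∩ B = {}

{}
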